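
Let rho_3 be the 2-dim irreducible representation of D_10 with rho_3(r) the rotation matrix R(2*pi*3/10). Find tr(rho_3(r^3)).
chi_{rho_3}(r^3) = 2*cos(2*pi*3*3/10) = 1/2 + sqrt(5)/2

Derivation: rho_3(r^3) is rotation by angle 2*pi*3*3/10, whose trace is 2*cos(2*pi*3*3/10) = 1/2 + sqrt(5)/2.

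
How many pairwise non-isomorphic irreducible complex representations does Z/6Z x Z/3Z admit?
18

The number of irreducible complex representations of a finite group equals its number of conjugacy classes. Z/6Z x Z/3Z is abelian of order 18, so every element is its own conjugacy class: 18 classes, so Z/6Z x Z/3Z (order 18) has exactly 18 irreducible complex representations.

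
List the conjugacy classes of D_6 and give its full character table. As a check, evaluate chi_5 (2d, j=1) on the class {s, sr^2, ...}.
Conjugacy classes: {e} of size 1, {r^3} of size 1, {r^1, r^5} of size 2, {r^2, r^4} of size 2, {s, sr^2, ...} of size 3, {sr, sr^3, ...} of size 3.
Character table:
  irrep \ class              {e} (size 1)  {r^3} (size 1)  {r^1, r^5} (size 2)  {r^2, r^4} (size 2)  {s, sr^2, ...} (size 3)  {sr, sr^3, ...} (size 3)
  chi_1 (triv)               1             1               1                    1                    1                        1                       
  chi_2 (sign: r->1, s->-1)  1             1               1                    1                    -1                       -1                      
  chi_3 (r->-1, s->1)        1             -1              -1                   1                    1                        -1                      
  chi_4 (r->-1, s->-1)       1             -1              -1                   1                    -1                       1                       
  chi_5 (2d, j=1)            2             -2              1                    -1                   0                        0                       
  chi_6 (2d, j=2)            2             2               -1                   -1                   0                        0                       

Spot check: chi_5 (2d, j=1) on {s, sr^2, ...} = 0.

Derivation: D_6 has order 2*6 = 12 with 6 conjugacy classes, hence 6 irreducibles. Sum of squared dims 1 + 1 + 1 + 1 + 4 + 4 = 12 = |G|. Linear characters come from the abelianisation; the 2-dimensional irreps have character r^k -> 2*cos(2*pi*j*k/6), reflections -> 0.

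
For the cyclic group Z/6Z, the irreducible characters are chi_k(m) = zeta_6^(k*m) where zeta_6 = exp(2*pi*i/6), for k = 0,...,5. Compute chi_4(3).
chi_4(3) = zeta_6^12 = 1

Working: chi_4(3) = zeta_6^(4*3) = zeta_6^12. Since zeta_6^6 = 1, this equals zeta_6^0 = exp(2*pi*i*0/6) = 1.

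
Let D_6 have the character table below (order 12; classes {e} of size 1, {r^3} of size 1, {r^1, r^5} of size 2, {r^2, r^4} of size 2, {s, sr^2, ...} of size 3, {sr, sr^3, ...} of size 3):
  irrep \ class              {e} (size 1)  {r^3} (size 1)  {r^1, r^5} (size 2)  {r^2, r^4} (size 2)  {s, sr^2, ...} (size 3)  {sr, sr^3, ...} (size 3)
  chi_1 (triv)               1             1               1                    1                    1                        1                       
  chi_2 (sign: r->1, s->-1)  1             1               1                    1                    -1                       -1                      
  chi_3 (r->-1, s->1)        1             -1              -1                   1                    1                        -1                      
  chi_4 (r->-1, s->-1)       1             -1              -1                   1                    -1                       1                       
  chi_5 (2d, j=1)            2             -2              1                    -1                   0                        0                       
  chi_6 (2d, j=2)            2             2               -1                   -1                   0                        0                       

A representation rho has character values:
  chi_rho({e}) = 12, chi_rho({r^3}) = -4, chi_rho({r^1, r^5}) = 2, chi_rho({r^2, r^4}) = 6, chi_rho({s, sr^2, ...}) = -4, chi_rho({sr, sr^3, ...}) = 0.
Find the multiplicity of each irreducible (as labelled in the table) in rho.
Multiplicities: chi_1: 1, chi_2: 3, chi_3: 1, chi_4: 3, chi_5: 2, chi_6: 0.

Working: Use <chi_rho, chi> = (1/|G|) sum_C |C| * chi_rho(C) * conj(chi(C)) with |G| = 12 for each irreducible chi in the table:
  <chi_rho, chi_1> = (1/12)[1*(12)*conj(1) + 1*(-4)*conj(1) + 2*(2)*conj(1) + 2*(6)*conj(1) + 3*(-4)*conj(1) + 3*(0)*conj(1)]
      = (1/12)[(12) + (-4) + (4) + (12) + (-12) + (0)] = 12/12 = 1
  <chi_rho, chi_2> = (1/12)[1*(12)*conj(1) + 1*(-4)*conj(1) + 2*(2)*conj(1) + 2*(6)*conj(1) + 3*(-4)*conj(-1) + 3*(0)*conj(-1)]
      = (1/12)[(12) + (-4) + (4) + (12) + (12) + (0)] = 36/12 = 3
  <chi_rho, chi_3> = (1/12)[1*(12)*conj(1) + 1*(-4)*conj(-1) + 2*(2)*conj(-1) + 2*(6)*conj(1) + 3*(-4)*conj(1) + 3*(0)*conj(-1)]
      = (1/12)[(12) + (4) + (-4) + (12) + (-12) + (0)] = 12/12 = 1
  <chi_rho, chi_4> = (1/12)[1*(12)*conj(1) + 1*(-4)*conj(-1) + 2*(2)*conj(-1) + 2*(6)*conj(1) + 3*(-4)*conj(-1) + 3*(0)*conj(1)]
      = (1/12)[(12) + (4) + (-4) + (12) + (12) + (0)] = 36/12 = 3
  <chi_rho, chi_5> = (1/12)[1*(12)*conj(2) + 1*(-4)*conj(-2) + 2*(2)*conj(1) + 2*(6)*conj(-1) + 3*(-4)*conj(0) + 3*(0)*conj(0)]
      = (1/12)[(24) + (8) + (4) + (-12) + (0) + (0)] = 24/12 = 2
  <chi_rho, chi_6> = (1/12)[1*(12)*conj(2) + 1*(-4)*conj(2) + 2*(2)*conj(-1) + 2*(6)*conj(-1) + 3*(-4)*conj(0) + 3*(0)*conj(0)]
      = (1/12)[(24) + (-8) + (-4) + (-12) + (0) + (0)] = 0/12 = 0
Dimension check: dim(rho) = sum (mult * dim) = 1*1 + 3*1 + 1*1 + 3*1 + 2*2 + 0*2 = 12 = chi_rho(e) = 12.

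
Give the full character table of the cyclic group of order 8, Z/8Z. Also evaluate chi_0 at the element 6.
Character table of Z/8Z (irreps indexed chi_0,...,chi_7 with chi_k(m) = zeta_8^(k*m), zeta_8 = exp(2*pi*i/8)):
  irrep \ class  {0} (size 1)  {1} (size 1)    {2} (size 1)  {3} (size 1)    {4} (size 1)  {5} (size 1)    {6} (size 1)  {7} (size 1)  
  chi_0          1             1               1             1               1             1               1             1             
  chi_1          1             exp(I*pi/4)     I             exp(3*I*pi/4)   -1            exp(-3*I*pi/4)  -I            exp(-I*pi/4)  
  chi_2          1             I               -1            -I              1             I               -1            -I            
  chi_3          1             exp(3*I*pi/4)   -I            exp(I*pi/4)     -1            exp(-I*pi/4)    I             exp(-3*I*pi/4)
  chi_4          1             -1              1             -1              1             -1              1             -1            
  chi_5          1             exp(-3*I*pi/4)  I             exp(-I*pi/4)    -1            exp(I*pi/4)     -I            exp(3*I*pi/4) 
  chi_6          1             -I              -1            I               1             -I              -1            I             
  chi_7          1             exp(-I*pi/4)    -I            exp(-3*I*pi/4)  -1            exp(3*I*pi/4)   I             exp(I*pi/4)   

Spot check: chi_0(6) = zeta_8^(0*6) = zeta_8^0 = 1.

Details: Z/8Z is abelian, so all 8 irreducible complex representations are 1-dimensional. They are given by chi_k(m) = zeta_8^(k*m) for k = 0,...,7. Row orthogonality: sum_m chi_k(m) conj(chi_l(m)) = 8 * [k = l].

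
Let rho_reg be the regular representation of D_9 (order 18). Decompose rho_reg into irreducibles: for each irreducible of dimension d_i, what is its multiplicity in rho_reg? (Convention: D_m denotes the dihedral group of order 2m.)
Each irreducible V_i of dimension d_i appears with multiplicity d_i, i.e. rho_reg = (direct sum over all irreducibles V_i) d_i V_i. The irreducible dimensions for D_9 are 1, 1, 2, 2, 2, 2: 2 irreducibles of dimension 1, each with multiplicity 1; 4 irreducibles of dimension 2, each with multiplicity 2. Total dimension 2*1*1 + 4*2*2 = 18 = |G|.

Derivation: General theorem: in the regular representation of a finite group G, each irreducible appears with multiplicity equal to its dimension. Check: dim(rho_reg) = sum d_i^2 = 1 + 1 + 4 + 4 + 4 + 4 = 18 = |G|.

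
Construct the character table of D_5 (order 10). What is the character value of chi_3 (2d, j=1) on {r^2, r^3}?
Conjugacy classes: {e} of size 1, {r^1, r^4} of size 2, {r^2, r^3} of size 2, {s, sr, ..., sr^4} of size 5.
Character table:
  irrep \ class              {e} (size 1)  {r^1, r^4} (size 2)  {r^2, r^3} (size 2)  {s, sr, ..., sr^4} (size 5)
  chi_1 (triv)               1             1                    1                    1                          
  chi_2 (sign: r->1, s->-1)  1             1                    1                    -1                         
  chi_3 (2d, j=1)            2             -1/2 + sqrt(5)/2     -sqrt(5)/2 - 1/2     0                          
  chi_4 (2d, j=2)            2             -sqrt(5)/2 - 1/2     -1/2 + sqrt(5)/2     0                          

Spot check: chi_3 (2d, j=1) on {r^2, r^3} = -sqrt(5)/2 - 1/2.

Derivation: D_5 has order 2*5 = 10 with 4 conjugacy classes, hence 4 irreducibles. Sum of squared dims 1 + 1 + 4 + 4 = 10 = |G|. Linear characters come from the abelianisation; the 2-dimensional irreps have character r^k -> 2*cos(2*pi*j*k/5), reflections -> 0.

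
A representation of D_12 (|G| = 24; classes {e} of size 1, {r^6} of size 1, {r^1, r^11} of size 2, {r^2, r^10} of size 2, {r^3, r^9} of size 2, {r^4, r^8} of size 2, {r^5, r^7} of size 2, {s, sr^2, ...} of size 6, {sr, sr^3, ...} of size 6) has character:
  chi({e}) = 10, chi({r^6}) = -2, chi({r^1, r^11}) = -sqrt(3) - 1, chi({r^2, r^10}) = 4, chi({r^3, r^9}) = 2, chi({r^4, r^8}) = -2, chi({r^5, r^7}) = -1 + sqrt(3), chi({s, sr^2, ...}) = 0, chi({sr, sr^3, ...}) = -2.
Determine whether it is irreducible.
Not irreducible (reducible): <chi, chi> = 8 > 1.

Explanation: <chi, chi> = (1/|G|) sum_C |C| * |chi(C)|^2 = (1/24)[1*|10|^2 + 1*|-2|^2 + 2*|-sqrt(3) - 1|^2 + 2*|4|^2 + 2*|2|^2 + 2*|-2|^2 + 2*|-1 + sqrt(3)|^2 + 6*|0|^2 + 6*|-2|^2]
  = (1/24)[(100) + (4) + (4*sqrt(3) + 8) + (32) + (8) + (8) + (8 - 4*sqrt(3)) + (0) + (24)] = 192/24 = 8.
A character is irreducible iff <chi, chi> = 1, so this representation is reducible.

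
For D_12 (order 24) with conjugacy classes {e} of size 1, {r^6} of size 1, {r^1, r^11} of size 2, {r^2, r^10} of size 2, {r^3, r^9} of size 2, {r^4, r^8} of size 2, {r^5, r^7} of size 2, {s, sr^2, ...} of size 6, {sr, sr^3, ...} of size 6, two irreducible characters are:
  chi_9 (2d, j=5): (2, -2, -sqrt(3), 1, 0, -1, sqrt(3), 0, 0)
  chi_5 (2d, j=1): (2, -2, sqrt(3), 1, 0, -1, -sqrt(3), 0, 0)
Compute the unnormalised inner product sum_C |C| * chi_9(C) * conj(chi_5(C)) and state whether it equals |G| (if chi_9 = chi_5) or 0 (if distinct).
Sum = 0; so <chi_9, chi_5> = 0 (distinct irreducibles are orthogonal).

Explanation: Compute term by term over conjugacy classes (|C| * chi_9(C) * conj(chi_5(C))):
  1*(2)*conj(2) + 1*(-2)*conj(-2) + 2*(-sqrt(3))*conj(sqrt(3)) + 2*(1)*conj(1) + 2*(0)*conj(0) + 2*(-1)*conj(-1) + 2*(sqrt(3))*conj(-sqrt(3)) + 6*(0)*conj(0) + 6*(0)*conj(0)
  = (4) + (4) + (-6) + (2) + (0) + (2) + (-6) + (0) + (0)
  = 0.
Dividing by |G| = 24 gives 0/24 = 0, matching the row-orthogonality relation <chi_9, chi_5> = [chi_9 = chi_5].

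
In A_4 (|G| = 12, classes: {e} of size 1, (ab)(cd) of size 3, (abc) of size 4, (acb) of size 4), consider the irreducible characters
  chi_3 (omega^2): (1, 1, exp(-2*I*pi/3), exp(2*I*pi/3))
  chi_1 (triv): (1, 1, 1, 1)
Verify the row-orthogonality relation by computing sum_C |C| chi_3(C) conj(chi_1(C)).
Sum = 0; so <chi_3, chi_1> = 0 (distinct irreducibles are orthogonal).

Argument: Compute term by term over conjugacy classes (|C| * chi_3(C) * conj(chi_1(C))):
  1*(1)*conj(1) + 3*(1)*conj(1) + 4*(exp(-2*I*pi/3))*conj(1) + 4*(exp(2*I*pi/3))*conj(1)
  = (1) + (3) + (4*exp(-2*I*pi/3)) + (4*exp(2*I*pi/3))
  = 0.
(Exp terms are combined using exp(i*s)*conj(exp(i*t)) = exp(i*(s-t)), and sums of them are collapsed using the identity that for every m > 1 the m distinct m-th roots of unity sum to 0, e.g. 1 + exp(2*I*pi/3) + exp(-2*I*pi/3) = 0.)
Dividing by |G| = 12 gives 0/12 = 0, matching the row-orthogonality relation <chi_3, chi_1> = [chi_3 = chi_1].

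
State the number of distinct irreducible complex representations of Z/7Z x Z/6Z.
42

Proof sketch: The number of irreducible complex representations of a finite group equals its number of conjugacy classes. Z/7Z x Z/6Z is abelian of order 42, so every element is its own conjugacy class: 42 classes, so Z/7Z x Z/6Z (order 42) has exactly 42 irreducible complex representations.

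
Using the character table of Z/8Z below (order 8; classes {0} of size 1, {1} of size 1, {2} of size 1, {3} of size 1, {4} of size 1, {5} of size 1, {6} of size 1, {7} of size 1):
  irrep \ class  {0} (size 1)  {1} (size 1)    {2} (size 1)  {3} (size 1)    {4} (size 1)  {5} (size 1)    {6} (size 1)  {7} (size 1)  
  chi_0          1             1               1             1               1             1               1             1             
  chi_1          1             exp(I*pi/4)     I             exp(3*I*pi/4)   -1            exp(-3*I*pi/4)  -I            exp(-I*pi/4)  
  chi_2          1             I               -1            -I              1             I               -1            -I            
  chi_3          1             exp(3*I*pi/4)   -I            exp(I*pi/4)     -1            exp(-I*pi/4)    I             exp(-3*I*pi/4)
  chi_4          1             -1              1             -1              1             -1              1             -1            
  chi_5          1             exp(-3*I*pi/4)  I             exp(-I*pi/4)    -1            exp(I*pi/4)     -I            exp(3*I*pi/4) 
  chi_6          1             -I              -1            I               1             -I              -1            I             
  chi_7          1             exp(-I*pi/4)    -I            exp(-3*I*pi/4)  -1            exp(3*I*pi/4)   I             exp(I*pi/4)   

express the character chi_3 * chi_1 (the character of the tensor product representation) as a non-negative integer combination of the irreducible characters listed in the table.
chi_3 tensor chi_1 = chi_4 (all other irreducibles have multiplicity 0).

Reasoning: The character of a tensor product is the pointwise product (chi_3 * chi_1)(C) = chi_3(C) * chi_1(C):
  {0}: (1)*(1), {1}: (exp(3*I*pi/4))*(exp(I*pi/4)), {2}: (-I)*(I), {3}: (exp(I*pi/4))*(exp(3*I*pi/4)), {4}: (-1)*(-1), {5}: (exp(-I*pi/4))*(exp(-3*I*pi/4)), {6}: (I)*(-I), {7}: (exp(-3*I*pi/4))*(exp(-I*pi/4))
so (chi_3 * chi_1) takes values
  {0} -> 1, {1} -> -1, {2} -> 1, {3} -> -1, {4} -> 1, {5} -> -1, {6} -> 1, {7} -> -1.
Now take the inner product of this character with each irreducible chi from the table, <chi_3*chi_1, chi> = (1/8) sum_C |C| (chi_3*chi_1)(C) conj(chi(C)):
  <chi_3*chi_1, chi_0> = (1/8)[1*(1)*conj(1) + 1*(-1)*conj(1) + 1*(1)*conj(1) + 1*(-1)*conj(1) + 1*(1)*conj(1) + 1*(-1)*conj(1) + 1*(1)*conj(1) + 1*(-1)*conj(1)]
      = (1/8)[(1) + (-1) + (1) + (-1) + (1) + (-1) + (1) + (-1)] = 0/8 = 0
  <chi_3*chi_1, chi_1> = (1/8)[1*(1)*conj(1) + 1*(-1)*conj(exp(I*pi/4)) + 1*(1)*conj(I) + 1*(-1)*conj(exp(3*I*pi/4)) + 1*(1)*conj(-1) + 1*(-1)*conj(exp(-3*I*pi/4)) + 1*(1)*conj(-I) + 1*(-1)*conj(exp(-I*pi/4))]
      = (1/8)[(1) + (-exp(-I*pi/4)) + (-I) + (-exp(-3*I*pi/4)) + (-1) + (-exp(3*I*pi/4)) + (I) + (-exp(I*pi/4))] = 0/8 = 0
  <chi_3*chi_1, chi_2> = (1/8)[1*(1)*conj(1) + 1*(-1)*conj(I) + 1*(1)*conj(-1) + 1*(-1)*conj(-I) + 1*(1)*conj(1) + 1*(-1)*conj(I) + 1*(1)*conj(-1) + 1*(-1)*conj(-I)]
      = (1/8)[(1) + (I) + (-1) + (-I) + (1) + (I) + (-1) + (-I)] = 0/8 = 0
  <chi_3*chi_1, chi_3> = (1/8)[1*(1)*conj(1) + 1*(-1)*conj(exp(3*I*pi/4)) + 1*(1)*conj(-I) + 1*(-1)*conj(exp(I*pi/4)) + 1*(1)*conj(-1) + 1*(-1)*conj(exp(-I*pi/4)) + 1*(1)*conj(I) + 1*(-1)*conj(exp(-3*I*pi/4))]
      = (1/8)[(1) + (-exp(-3*I*pi/4)) + (I) + (-exp(-I*pi/4)) + (-1) + (-exp(I*pi/4)) + (-I) + (-exp(3*I*pi/4))] = 0/8 = 0
  <chi_3*chi_1, chi_4> = (1/8)[1*(1)*conj(1) + 1*(-1)*conj(-1) + 1*(1)*conj(1) + 1*(-1)*conj(-1) + 1*(1)*conj(1) + 1*(-1)*conj(-1) + 1*(1)*conj(1) + 1*(-1)*conj(-1)]
      = (1/8)[(1) + (1) + (1) + (1) + (1) + (1) + (1) + (1)] = 8/8 = 1
  <chi_3*chi_1, chi_5> = (1/8)[1*(1)*conj(1) + 1*(-1)*conj(exp(-3*I*pi/4)) + 1*(1)*conj(I) + 1*(-1)*conj(exp(-I*pi/4)) + 1*(1)*conj(-1) + 1*(-1)*conj(exp(I*pi/4)) + 1*(1)*conj(-I) + 1*(-1)*conj(exp(3*I*pi/4))]
      = (1/8)[(1) + (-exp(3*I*pi/4)) + (-I) + (-exp(I*pi/4)) + (-1) + (-exp(-I*pi/4)) + (I) + (-exp(-3*I*pi/4))] = 0/8 = 0
  <chi_3*chi_1, chi_6> = (1/8)[1*(1)*conj(1) + 1*(-1)*conj(-I) + 1*(1)*conj(-1) + 1*(-1)*conj(I) + 1*(1)*conj(1) + 1*(-1)*conj(-I) + 1*(1)*conj(-1) + 1*(-1)*conj(I)]
      = (1/8)[(1) + (-I) + (-1) + (I) + (1) + (-I) + (-1) + (I)] = 0/8 = 0
  <chi_3*chi_1, chi_7> = (1/8)[1*(1)*conj(1) + 1*(-1)*conj(exp(-I*pi/4)) + 1*(1)*conj(-I) + 1*(-1)*conj(exp(-3*I*pi/4)) + 1*(1)*conj(-1) + 1*(-1)*conj(exp(3*I*pi/4)) + 1*(1)*conj(I) + 1*(-1)*conj(exp(I*pi/4))]
      = (1/8)[(1) + (-exp(I*pi/4)) + (I) + (-exp(3*I*pi/4)) + (-1) + (-exp(-3*I*pi/4)) + (-I) + (-exp(-I*pi/4))] = 0/8 = 0
(Exp terms are combined using exp(i*s)*conj(exp(i*t)) = exp(i*(s-t)), and sums of them are collapsed using the identity that for every m > 1 the m distinct m-th roots of unity sum to 0, e.g. 1 + exp(2*I*pi/3) + exp(-2*I*pi/3) = 0.)
Hence the multiplicities are chi_4: 1. Dimension check: dim(chi_3)*dim(chi_1) = 1*1 = 1 and sum (mult * dim) = 1*1 = 1.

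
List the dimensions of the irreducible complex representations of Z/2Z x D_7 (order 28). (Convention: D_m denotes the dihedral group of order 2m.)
Dimensions: 1, 1, 1, 1, 2, 2, 2, 2, 2, 2

Proof sketch: There are 10 irreducibles (= number of conjugacy classes). Their dimensions d_i satisfy sum d_i^2 = |G| = 28: 1 + 1 + 1 + 1 + 4 + 4 + 4 + 4 + 4 + 4 = 28. (For the product with Z/2Z: each of the 2 1-dim characters of Z/2Z tensors with each irrep of D_7, giving 2 copies of each D_7-dimension.)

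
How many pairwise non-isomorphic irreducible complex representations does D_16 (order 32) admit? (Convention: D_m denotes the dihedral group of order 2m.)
11

Details: The number of irreducible complex representations of a finite group equals its number of conjugacy classes. D_16 has 11 conjugacy classes (n/2 + 3 for n even), so D_16 (order 32) has exactly 11 irreducible complex representations.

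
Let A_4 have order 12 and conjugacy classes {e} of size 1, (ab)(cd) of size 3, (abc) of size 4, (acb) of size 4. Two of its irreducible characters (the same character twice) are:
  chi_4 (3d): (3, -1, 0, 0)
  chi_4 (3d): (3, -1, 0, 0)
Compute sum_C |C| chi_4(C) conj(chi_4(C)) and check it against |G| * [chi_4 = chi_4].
Sum = 12 = |G| = 12; so <chi_4, chi_4> = 1 (norm-1 confirms irreducibility).

Justification: Compute term by term over conjugacy classes (|C| * chi_4(C) * conj(chi_4(C))):
  1*(3)*conj(3) + 3*(-1)*conj(-1) + 4*(0)*conj(0) + 4*(0)*conj(0)
  = (9) + (3) + (0) + (0)
  = 12.
(Exp terms are combined using exp(i*s)*conj(exp(i*t)) = exp(i*(s-t)), and sums of them are collapsed using the identity that for every m > 1 the m distinct m-th roots of unity sum to 0, e.g. 1 + exp(2*I*pi/3) + exp(-2*I*pi/3) = 0.)
Dividing by |G| = 12 gives 12/12 = 1, matching the row-orthogonality relation <chi_4, chi_4> = [chi_4 = chi_4].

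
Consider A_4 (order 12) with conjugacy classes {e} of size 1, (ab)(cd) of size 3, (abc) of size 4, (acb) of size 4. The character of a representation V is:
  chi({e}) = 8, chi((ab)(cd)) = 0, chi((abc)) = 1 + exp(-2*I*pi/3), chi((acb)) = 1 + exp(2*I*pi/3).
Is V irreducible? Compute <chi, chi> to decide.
Not irreducible (reducible): <chi, chi> = 6 > 1.

Why: <chi, chi> = (1/|G|) sum_C |C| * |chi(C)|^2 = (1/12)[1*|8|^2 + 3*|0|^2 + 4*|1 + exp(-2*I*pi/3)|^2 + 4*|1 + exp(2*I*pi/3)|^2]
  = (1/12)[(64) + (0) + (4) + (4)] = 72/12 = 6.
(Exp terms are combined using exp(i*s)*conj(exp(i*t)) = exp(i*(s-t)), and sums of them are collapsed using the identity that for every m > 1 the m distinct m-th roots of unity sum to 0, e.g. 1 + exp(2*I*pi/3) + exp(-2*I*pi/3) = 0.)
A character is irreducible iff <chi, chi> = 1, so this representation is reducible.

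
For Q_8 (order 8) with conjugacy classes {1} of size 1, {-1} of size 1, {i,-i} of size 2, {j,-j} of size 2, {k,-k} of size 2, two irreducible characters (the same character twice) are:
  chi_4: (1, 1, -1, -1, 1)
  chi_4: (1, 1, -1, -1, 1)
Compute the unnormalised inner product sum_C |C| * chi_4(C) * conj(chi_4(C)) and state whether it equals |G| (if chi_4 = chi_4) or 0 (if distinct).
Sum = 8 = |G| = 8; so <chi_4, chi_4> = 1 (norm-1 confirms irreducibility).

Working: Compute term by term over conjugacy classes (|C| * chi_4(C) * conj(chi_4(C))):
  1*(1)*conj(1) + 1*(1)*conj(1) + 2*(-1)*conj(-1) + 2*(-1)*conj(-1) + 2*(1)*conj(1)
  = (1) + (1) + (2) + (2) + (2)
  = 8.
Dividing by |G| = 8 gives 8/8 = 1, matching the row-orthogonality relation <chi_4, chi_4> = [chi_4 = chi_4].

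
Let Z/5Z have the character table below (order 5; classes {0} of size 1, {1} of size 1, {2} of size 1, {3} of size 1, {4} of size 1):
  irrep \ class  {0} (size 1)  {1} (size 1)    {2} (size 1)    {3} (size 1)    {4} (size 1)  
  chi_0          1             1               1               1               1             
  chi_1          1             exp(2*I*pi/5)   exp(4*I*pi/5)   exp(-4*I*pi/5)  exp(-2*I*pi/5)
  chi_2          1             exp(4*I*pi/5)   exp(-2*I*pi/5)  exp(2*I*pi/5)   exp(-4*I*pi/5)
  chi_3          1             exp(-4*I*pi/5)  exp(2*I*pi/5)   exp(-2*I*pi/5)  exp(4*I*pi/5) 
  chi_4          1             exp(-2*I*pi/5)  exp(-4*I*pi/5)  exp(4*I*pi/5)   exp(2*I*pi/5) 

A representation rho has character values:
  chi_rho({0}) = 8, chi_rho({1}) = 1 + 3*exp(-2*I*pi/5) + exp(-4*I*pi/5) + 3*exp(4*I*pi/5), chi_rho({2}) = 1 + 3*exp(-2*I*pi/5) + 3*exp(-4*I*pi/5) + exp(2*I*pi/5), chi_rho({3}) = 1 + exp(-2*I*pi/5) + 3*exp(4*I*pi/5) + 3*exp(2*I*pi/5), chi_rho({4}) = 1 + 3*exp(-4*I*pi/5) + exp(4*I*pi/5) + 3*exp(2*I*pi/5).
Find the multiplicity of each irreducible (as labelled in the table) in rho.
Multiplicities: chi_0: 1, chi_1: 0, chi_2: 3, chi_3: 1, chi_4: 3.

Use <chi_rho, chi> = (1/|G|) sum_C |C| * chi_rho(C) * conj(chi(C)) with |G| = 5 for each irreducible chi in the table:
  <chi_rho, chi_0> = (1/5)[1*(8)*conj(1) + 1*(1 + 3*exp(-2*I*pi/5) + exp(-4*I*pi/5) + 3*exp(4*I*pi/5))*conj(1) + 1*(1 + 3*exp(-2*I*pi/5) + 3*exp(-4*I*pi/5) + exp(2*I*pi/5))*conj(1) + 1*(1 + exp(-2*I*pi/5) + 3*exp(4*I*pi/5) + 3*exp(2*I*pi/5))*conj(1) + 1*(1 + 3*exp(-4*I*pi/5) + exp(4*I*pi/5) + 3*exp(2*I*pi/5))*conj(1)]
      = (1/5)[(8) + (1 + 3*exp(-2*I*pi/5) + exp(-4*I*pi/5) + 3*exp(4*I*pi/5)) + (1 + 3*exp(-2*I*pi/5) + 3*exp(-4*I*pi/5) + exp(2*I*pi/5)) + (1 + exp(-2*I*pi/5) + 3*exp(4*I*pi/5) + 3*exp(2*I*pi/5)) + (1 + 3*exp(-4*I*pi/5) + exp(4*I*pi/5) + 3*exp(2*I*pi/5))] = 5/5 = 1
  <chi_rho, chi_1> = (1/5)[1*(8)*conj(1) + 1*(1 + 3*exp(-2*I*pi/5) + exp(-4*I*pi/5) + 3*exp(4*I*pi/5))*conj(exp(2*I*pi/5)) + 1*(1 + 3*exp(-2*I*pi/5) + 3*exp(-4*I*pi/5) + exp(2*I*pi/5))*conj(exp(4*I*pi/5)) + 1*(1 + exp(-2*I*pi/5) + 3*exp(4*I*pi/5) + 3*exp(2*I*pi/5))*conj(exp(-4*I*pi/5)) + 1*(1 + 3*exp(-4*I*pi/5) + exp(4*I*pi/5) + 3*exp(2*I*pi/5))*conj(exp(-2*I*pi/5))]
      = (1/5)[(8) + (3*exp(-4*I*pi/5) + exp(-2*I*pi/5) + exp(4*I*pi/5) + 3*exp(2*I*pi/5)) + (exp(-2*I*pi/5) + exp(-4*I*pi/5) + 3*exp(4*I*pi/5) + 3*exp(2*I*pi/5)) + (3*exp(-2*I*pi/5) + 3*exp(-4*I*pi/5) + exp(4*I*pi/5) + exp(2*I*pi/5)) + (3*exp(-2*I*pi/5) + exp(-4*I*pi/5) + exp(2*I*pi/5) + 3*exp(4*I*pi/5))] = 0/5 = 0
  <chi_rho, chi_2> = (1/5)[1*(8)*conj(1) + 1*(1 + 3*exp(-2*I*pi/5) + exp(-4*I*pi/5) + 3*exp(4*I*pi/5))*conj(exp(4*I*pi/5)) + 1*(1 + 3*exp(-2*I*pi/5) + 3*exp(-4*I*pi/5) + exp(2*I*pi/5))*conj(exp(-2*I*pi/5)) + 1*(1 + exp(-2*I*pi/5) + 3*exp(4*I*pi/5) + 3*exp(2*I*pi/5))*conj(exp(2*I*pi/5)) + 1*(1 + 3*exp(-4*I*pi/5) + exp(4*I*pi/5) + 3*exp(2*I*pi/5))*conj(exp(-4*I*pi/5))]
      = (1/5)[(8) + (3 + exp(-4*I*pi/5) + exp(2*I*pi/5) + 3*exp(4*I*pi/5)) + (3 + 3*exp(-2*I*pi/5) + exp(4*I*pi/5) + exp(2*I*pi/5)) + (3 + exp(-2*I*pi/5) + exp(-4*I*pi/5) + 3*exp(2*I*pi/5)) + (3 + 3*exp(-4*I*pi/5) + exp(-2*I*pi/5) + exp(4*I*pi/5))] = 15/5 = 3
  <chi_rho, chi_3> = (1/5)[1*(8)*conj(1) + 1*(1 + 3*exp(-2*I*pi/5) + exp(-4*I*pi/5) + 3*exp(4*I*pi/5))*conj(exp(-4*I*pi/5)) + 1*(1 + 3*exp(-2*I*pi/5) + 3*exp(-4*I*pi/5) + exp(2*I*pi/5))*conj(exp(2*I*pi/5)) + 1*(1 + exp(-2*I*pi/5) + 3*exp(4*I*pi/5) + 3*exp(2*I*pi/5))*conj(exp(-2*I*pi/5)) + 1*(1 + 3*exp(-4*I*pi/5) + exp(4*I*pi/5) + 3*exp(2*I*pi/5))*conj(exp(4*I*pi/5))]
      = (1/5)[(8) + (1 + 3*exp(-2*I*pi/5) + exp(4*I*pi/5) + 3*exp(2*I*pi/5)) + (1 + 3*exp(-4*I*pi/5) + exp(-2*I*pi/5) + 3*exp(4*I*pi/5)) + (1 + 3*exp(-4*I*pi/5) + exp(2*I*pi/5) + 3*exp(4*I*pi/5)) + (1 + 3*exp(-2*I*pi/5) + exp(-4*I*pi/5) + 3*exp(2*I*pi/5))] = 5/5 = 1
  <chi_rho, chi_4> = (1/5)[1*(8)*conj(1) + 1*(1 + 3*exp(-2*I*pi/5) + exp(-4*I*pi/5) + 3*exp(4*I*pi/5))*conj(exp(-2*I*pi/5)) + 1*(1 + 3*exp(-2*I*pi/5) + 3*exp(-4*I*pi/5) + exp(2*I*pi/5))*conj(exp(-4*I*pi/5)) + 1*(1 + exp(-2*I*pi/5) + 3*exp(4*I*pi/5) + 3*exp(2*I*pi/5))*conj(exp(4*I*pi/5)) + 1*(1 + 3*exp(-4*I*pi/5) + exp(4*I*pi/5) + 3*exp(2*I*pi/5))*conj(exp(2*I*pi/5))]
      = (1/5)[(8) + (3 + 3*exp(-4*I*pi/5) + exp(-2*I*pi/5) + exp(2*I*pi/5)) + (3 + exp(-4*I*pi/5) + exp(4*I*pi/5) + 3*exp(2*I*pi/5)) + (3 + 3*exp(-2*I*pi/5) + exp(-4*I*pi/5) + exp(4*I*pi/5)) + (3 + exp(-2*I*pi/5) + exp(2*I*pi/5) + 3*exp(4*I*pi/5))] = 15/5 = 3
(Exp terms are combined using exp(i*s)*conj(exp(i*t)) = exp(i*(s-t)), and sums of them are collapsed using the identity that for every m > 1 the m distinct m-th roots of unity sum to 0, e.g. 1 + exp(2*I*pi/3) + exp(-2*I*pi/3) = 0.)
Dimension check: dim(rho) = sum (mult * dim) = 1*1 + 0*1 + 3*1 + 1*1 + 3*1 = 8 = chi_rho(e) = 8.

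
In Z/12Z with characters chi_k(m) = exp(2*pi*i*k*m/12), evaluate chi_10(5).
chi_10(5) = zeta_12^50 = exp(I*pi/3)

Details: chi_10(5) = zeta_12^(10*5) = zeta_12^50. Since zeta_12^12 = 1, this equals zeta_12^2 = exp(2*pi*i*2/12) = exp(I*pi/3).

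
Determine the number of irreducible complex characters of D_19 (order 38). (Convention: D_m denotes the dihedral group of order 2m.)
11

The number of irreducible complex representations of a finite group equals its number of conjugacy classes. D_19 has 11 conjugacy classes ((n+3)/2 for n odd), so D_19 (order 38) has exactly 11 irreducible complex representations.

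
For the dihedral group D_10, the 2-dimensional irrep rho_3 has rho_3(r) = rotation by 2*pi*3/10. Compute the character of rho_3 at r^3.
chi_{rho_3}(r^3) = 2*cos(2*pi*3*3/10) = 1/2 + sqrt(5)/2

Reasoning: rho_3(r^3) is rotation by angle 2*pi*3*3/10, whose trace is 2*cos(2*pi*3*3/10) = 1/2 + sqrt(5)/2.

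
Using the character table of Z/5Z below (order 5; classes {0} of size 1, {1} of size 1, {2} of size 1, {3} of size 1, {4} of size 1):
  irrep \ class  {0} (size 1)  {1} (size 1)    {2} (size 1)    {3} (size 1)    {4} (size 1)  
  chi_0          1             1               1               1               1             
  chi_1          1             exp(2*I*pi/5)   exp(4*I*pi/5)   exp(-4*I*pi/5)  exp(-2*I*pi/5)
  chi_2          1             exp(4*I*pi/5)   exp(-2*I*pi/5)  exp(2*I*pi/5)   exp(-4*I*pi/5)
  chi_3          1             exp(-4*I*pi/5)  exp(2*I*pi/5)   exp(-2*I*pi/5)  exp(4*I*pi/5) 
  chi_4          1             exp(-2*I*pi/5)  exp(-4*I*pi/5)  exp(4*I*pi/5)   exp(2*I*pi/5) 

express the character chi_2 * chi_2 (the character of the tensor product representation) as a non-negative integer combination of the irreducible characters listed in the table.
chi_2 tensor chi_2 = chi_4 (all other irreducibles have multiplicity 0).

Why: The character of a tensor product is the pointwise product (chi_2 * chi_2)(C) = chi_2(C) * chi_2(C):
  {0}: (1)*(1), {1}: (exp(4*I*pi/5))*(exp(4*I*pi/5)), {2}: (exp(-2*I*pi/5))*(exp(-2*I*pi/5)), {3}: (exp(2*I*pi/5))*(exp(2*I*pi/5)), {4}: (exp(-4*I*pi/5))*(exp(-4*I*pi/5))
so (chi_2 * chi_2) takes values
  {0} -> 1, {1} -> exp(-2*I*pi/5), {2} -> exp(-4*I*pi/5), {3} -> exp(4*I*pi/5), {4} -> exp(2*I*pi/5).
Now take the inner product of this character with each irreducible chi from the table, <chi_2*chi_2, chi> = (1/5) sum_C |C| (chi_2*chi_2)(C) conj(chi(C)):
  <chi_2*chi_2, chi_0> = (1/5)[1*(1)*conj(1) + 1*(exp(-2*I*pi/5))*conj(1) + 1*(exp(-4*I*pi/5))*conj(1) + 1*(exp(4*I*pi/5))*conj(1) + 1*(exp(2*I*pi/5))*conj(1)]
      = (1/5)[(1) + (exp(-2*I*pi/5)) + (exp(-4*I*pi/5)) + (exp(4*I*pi/5)) + (exp(2*I*pi/5))] = 0/5 = 0
  <chi_2*chi_2, chi_1> = (1/5)[1*(1)*conj(1) + 1*(exp(-2*I*pi/5))*conj(exp(2*I*pi/5)) + 1*(exp(-4*I*pi/5))*conj(exp(4*I*pi/5)) + 1*(exp(4*I*pi/5))*conj(exp(-4*I*pi/5)) + 1*(exp(2*I*pi/5))*conj(exp(-2*I*pi/5))]
      = (1/5)[(1) + (exp(-4*I*pi/5)) + (exp(2*I*pi/5)) + (exp(-2*I*pi/5)) + (exp(4*I*pi/5))] = 0/5 = 0
  <chi_2*chi_2, chi_2> = (1/5)[1*(1)*conj(1) + 1*(exp(-2*I*pi/5))*conj(exp(4*I*pi/5)) + 1*(exp(-4*I*pi/5))*conj(exp(-2*I*pi/5)) + 1*(exp(4*I*pi/5))*conj(exp(2*I*pi/5)) + 1*(exp(2*I*pi/5))*conj(exp(-4*I*pi/5))]
      = (1/5)[(1) + (exp(4*I*pi/5)) + (exp(-2*I*pi/5)) + (exp(2*I*pi/5)) + (exp(-4*I*pi/5))] = 0/5 = 0
  <chi_2*chi_2, chi_3> = (1/5)[1*(1)*conj(1) + 1*(exp(-2*I*pi/5))*conj(exp(-4*I*pi/5)) + 1*(exp(-4*I*pi/5))*conj(exp(2*I*pi/5)) + 1*(exp(4*I*pi/5))*conj(exp(-2*I*pi/5)) + 1*(exp(2*I*pi/5))*conj(exp(4*I*pi/5))]
      = (1/5)[(1) + (exp(2*I*pi/5)) + (exp(4*I*pi/5)) + (exp(-4*I*pi/5)) + (exp(-2*I*pi/5))] = 0/5 = 0
  <chi_2*chi_2, chi_4> = (1/5)[1*(1)*conj(1) + 1*(exp(-2*I*pi/5))*conj(exp(-2*I*pi/5)) + 1*(exp(-4*I*pi/5))*conj(exp(-4*I*pi/5)) + 1*(exp(4*I*pi/5))*conj(exp(4*I*pi/5)) + 1*(exp(2*I*pi/5))*conj(exp(2*I*pi/5))]
      = (1/5)[(1) + (1) + (1) + (1) + (1)] = 5/5 = 1
(Exp terms are combined using exp(i*s)*conj(exp(i*t)) = exp(i*(s-t)), and sums of them are collapsed using the identity that for every m > 1 the m distinct m-th roots of unity sum to 0, e.g. 1 + exp(2*I*pi/3) + exp(-2*I*pi/3) = 0.)
Hence the multiplicities are chi_4: 1. Dimension check: dim(chi_2)*dim(chi_2) = 1*1 = 1 and sum (mult * dim) = 1*1 = 1.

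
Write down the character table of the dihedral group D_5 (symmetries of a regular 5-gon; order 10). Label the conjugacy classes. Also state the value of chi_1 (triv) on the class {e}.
Conjugacy classes: {e} of size 1, {r^1, r^4} of size 2, {r^2, r^3} of size 2, {s, sr, ..., sr^4} of size 5.
Character table:
  irrep \ class              {e} (size 1)  {r^1, r^4} (size 2)  {r^2, r^3} (size 2)  {s, sr, ..., sr^4} (size 5)
  chi_1 (triv)               1             1                    1                    1                          
  chi_2 (sign: r->1, s->-1)  1             1                    1                    -1                         
  chi_3 (2d, j=1)            2             -1/2 + sqrt(5)/2     -sqrt(5)/2 - 1/2     0                          
  chi_4 (2d, j=2)            2             -sqrt(5)/2 - 1/2     -1/2 + sqrt(5)/2     0                          

Spot check: chi_1 (triv) on {e} = 1.

Argument: D_5 has order 2*5 = 10 with 4 conjugacy classes, hence 4 irreducibles. Sum of squared dims 1 + 1 + 4 + 4 = 10 = |G|. Linear characters come from the abelianisation; the 2-dimensional irreps have character r^k -> 2*cos(2*pi*j*k/5), reflections -> 0.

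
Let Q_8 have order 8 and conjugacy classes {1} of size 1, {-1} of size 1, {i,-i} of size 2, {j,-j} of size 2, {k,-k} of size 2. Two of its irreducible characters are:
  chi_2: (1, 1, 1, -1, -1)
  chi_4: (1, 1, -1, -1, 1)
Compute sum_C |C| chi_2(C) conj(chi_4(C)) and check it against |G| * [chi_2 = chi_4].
Sum = 0; so <chi_2, chi_4> = 0 (distinct irreducibles are orthogonal).

Compute term by term over conjugacy classes (|C| * chi_2(C) * conj(chi_4(C))):
  1*(1)*conj(1) + 1*(1)*conj(1) + 2*(1)*conj(-1) + 2*(-1)*conj(-1) + 2*(-1)*conj(1)
  = (1) + (1) + (-2) + (2) + (-2)
  = 0.
Dividing by |G| = 8 gives 0/8 = 0, matching the row-orthogonality relation <chi_2, chi_4> = [chi_2 = chi_4].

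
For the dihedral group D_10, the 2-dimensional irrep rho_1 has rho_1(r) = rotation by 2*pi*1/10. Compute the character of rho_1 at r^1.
chi_{rho_1}(r^1) = 2*cos(2*pi*1*1/10) = 1/2 + sqrt(5)/2

rho_1(r^1) is rotation by angle 2*pi*1*1/10, whose trace is 2*cos(2*pi*1*1/10) = 1/2 + sqrt(5)/2.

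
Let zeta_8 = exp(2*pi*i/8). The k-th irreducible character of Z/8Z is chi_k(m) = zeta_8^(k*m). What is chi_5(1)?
chi_5(1) = zeta_8^5 = exp(-3*I*pi/4)

Working: chi_5(1) = zeta_8^(5*1) = zeta_8^5. Since zeta_8^8 = 1, this equals zeta_8^5 = exp(2*pi*i*5/8) = exp(-3*I*pi/4).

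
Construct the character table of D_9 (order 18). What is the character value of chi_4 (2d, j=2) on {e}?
Conjugacy classes: {e} of size 1, {r^1, r^8} of size 2, {r^2, r^7} of size 2, {r^3, r^6} of size 2, {r^4, r^5} of size 2, {s, sr, ..., sr^8} of size 9.
Character table:
  irrep \ class              {e} (size 1)  {r^1, r^8} (size 2)  {r^2, r^7} (size 2)  {r^3, r^6} (size 2)  {r^4, r^5} (size 2)  {s, sr, ..., sr^8} (size 9)
  chi_1 (triv)               1             1                    1                    1                    1                    1                          
  chi_2 (sign: r->1, s->-1)  1             1                    1                    1                    1                    -1                         
  chi_3 (2d, j=1)            2             2*cos(2*pi/9)        2*cos(4*pi/9)        -1                   -2*cos(pi/9)         0                          
  chi_4 (2d, j=2)            2             2*cos(4*pi/9)        -2*cos(pi/9)         -1                   2*cos(2*pi/9)        0                          
  chi_5 (2d, j=3)            2             -1                   -1                   2                    -1                   0                          
  chi_6 (2d, j=4)            2             -2*cos(pi/9)         2*cos(2*pi/9)        -1                   2*cos(4*pi/9)        0                          

Spot check: chi_4 (2d, j=2) on {e} = 2.

Reasoning: D_9 has order 2*9 = 18 with 6 conjugacy classes, hence 6 irreducibles. Sum of squared dims 1 + 1 + 4 + 4 + 4 + 4 = 18 = |G|. Linear characters come from the abelianisation; the 2-dimensional irreps have character r^k -> 2*cos(2*pi*j*k/9), reflections -> 0.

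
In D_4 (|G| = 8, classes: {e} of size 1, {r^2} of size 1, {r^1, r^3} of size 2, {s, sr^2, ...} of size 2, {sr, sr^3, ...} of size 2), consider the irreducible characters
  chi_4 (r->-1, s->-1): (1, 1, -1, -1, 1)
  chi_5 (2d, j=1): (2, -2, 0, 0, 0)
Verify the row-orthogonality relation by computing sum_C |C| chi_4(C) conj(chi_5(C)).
Sum = 0; so <chi_4, chi_5> = 0 (distinct irreducibles are orthogonal).

Compute term by term over conjugacy classes (|C| * chi_4(C) * conj(chi_5(C))):
  1*(1)*conj(2) + 1*(1)*conj(-2) + 2*(-1)*conj(0) + 2*(-1)*conj(0) + 2*(1)*conj(0)
  = (2) + (-2) + (0) + (0) + (0)
  = 0.
Dividing by |G| = 8 gives 0/8 = 0, matching the row-orthogonality relation <chi_4, chi_5> = [chi_4 = chi_5].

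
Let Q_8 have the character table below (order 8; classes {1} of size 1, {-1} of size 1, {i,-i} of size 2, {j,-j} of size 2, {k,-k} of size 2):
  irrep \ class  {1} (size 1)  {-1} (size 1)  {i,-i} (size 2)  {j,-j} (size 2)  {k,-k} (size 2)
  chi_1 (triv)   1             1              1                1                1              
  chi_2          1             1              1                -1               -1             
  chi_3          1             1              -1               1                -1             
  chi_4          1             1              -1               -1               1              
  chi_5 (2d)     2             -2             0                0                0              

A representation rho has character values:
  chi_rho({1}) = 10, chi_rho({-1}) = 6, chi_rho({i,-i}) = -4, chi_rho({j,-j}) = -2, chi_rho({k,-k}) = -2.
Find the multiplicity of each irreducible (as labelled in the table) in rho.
Multiplicities: chi_1: 0, chi_2: 2, chi_3: 3, chi_4: 3, chi_5: 1.

Argument: Use <chi_rho, chi> = (1/|G|) sum_C |C| * chi_rho(C) * conj(chi(C)) with |G| = 8 for each irreducible chi in the table:
  <chi_rho, chi_1> = (1/8)[1*(10)*conj(1) + 1*(6)*conj(1) + 2*(-4)*conj(1) + 2*(-2)*conj(1) + 2*(-2)*conj(1)]
      = (1/8)[(10) + (6) + (-8) + (-4) + (-4)] = 0/8 = 0
  <chi_rho, chi_2> = (1/8)[1*(10)*conj(1) + 1*(6)*conj(1) + 2*(-4)*conj(1) + 2*(-2)*conj(-1) + 2*(-2)*conj(-1)]
      = (1/8)[(10) + (6) + (-8) + (4) + (4)] = 16/8 = 2
  <chi_rho, chi_3> = (1/8)[1*(10)*conj(1) + 1*(6)*conj(1) + 2*(-4)*conj(-1) + 2*(-2)*conj(1) + 2*(-2)*conj(-1)]
      = (1/8)[(10) + (6) + (8) + (-4) + (4)] = 24/8 = 3
  <chi_rho, chi_4> = (1/8)[1*(10)*conj(1) + 1*(6)*conj(1) + 2*(-4)*conj(-1) + 2*(-2)*conj(-1) + 2*(-2)*conj(1)]
      = (1/8)[(10) + (6) + (8) + (4) + (-4)] = 24/8 = 3
  <chi_rho, chi_5> = (1/8)[1*(10)*conj(2) + 1*(6)*conj(-2) + 2*(-4)*conj(0) + 2*(-2)*conj(0) + 2*(-2)*conj(0)]
      = (1/8)[(20) + (-12) + (0) + (0) + (0)] = 8/8 = 1
Dimension check: dim(rho) = sum (mult * dim) = 0*1 + 2*1 + 3*1 + 3*1 + 1*2 = 10 = chi_rho(e) = 10.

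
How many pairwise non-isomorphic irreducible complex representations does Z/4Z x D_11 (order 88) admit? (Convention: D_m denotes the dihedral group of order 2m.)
28

Proof sketch: The number of irreducible complex representations of a finite group equals its number of conjugacy classes. For a direct product, #classes(G x H) = #classes(G) * #classes(H). Z/4Z has 4 classes (abelian), D_11 has 7 classes, so 4 * 7 = 28, so Z/4Z x D_11 (order 88) has exactly 28 irreducible complex representations.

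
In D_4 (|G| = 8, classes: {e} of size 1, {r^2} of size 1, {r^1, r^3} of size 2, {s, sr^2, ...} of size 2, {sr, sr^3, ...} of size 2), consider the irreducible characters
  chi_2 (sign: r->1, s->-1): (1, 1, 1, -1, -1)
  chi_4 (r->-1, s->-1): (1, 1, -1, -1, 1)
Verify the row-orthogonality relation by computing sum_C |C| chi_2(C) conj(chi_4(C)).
Sum = 0; so <chi_2, chi_4> = 0 (distinct irreducibles are orthogonal).

Explanation: Compute term by term over conjugacy classes (|C| * chi_2(C) * conj(chi_4(C))):
  1*(1)*conj(1) + 1*(1)*conj(1) + 2*(1)*conj(-1) + 2*(-1)*conj(-1) + 2*(-1)*conj(1)
  = (1) + (1) + (-2) + (2) + (-2)
  = 0.
Dividing by |G| = 8 gives 0/8 = 0, matching the row-orthogonality relation <chi_2, chi_4> = [chi_2 = chi_4].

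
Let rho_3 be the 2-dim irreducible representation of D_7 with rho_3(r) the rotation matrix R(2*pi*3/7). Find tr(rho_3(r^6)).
chi_{rho_3}(r^6) = 2*cos(2*pi*3*6/7) = -2*cos(pi/7)

Derivation: rho_3(r^6) is rotation by angle 2*pi*3*6/7, whose trace is 2*cos(2*pi*3*6/7) = -2*cos(pi/7).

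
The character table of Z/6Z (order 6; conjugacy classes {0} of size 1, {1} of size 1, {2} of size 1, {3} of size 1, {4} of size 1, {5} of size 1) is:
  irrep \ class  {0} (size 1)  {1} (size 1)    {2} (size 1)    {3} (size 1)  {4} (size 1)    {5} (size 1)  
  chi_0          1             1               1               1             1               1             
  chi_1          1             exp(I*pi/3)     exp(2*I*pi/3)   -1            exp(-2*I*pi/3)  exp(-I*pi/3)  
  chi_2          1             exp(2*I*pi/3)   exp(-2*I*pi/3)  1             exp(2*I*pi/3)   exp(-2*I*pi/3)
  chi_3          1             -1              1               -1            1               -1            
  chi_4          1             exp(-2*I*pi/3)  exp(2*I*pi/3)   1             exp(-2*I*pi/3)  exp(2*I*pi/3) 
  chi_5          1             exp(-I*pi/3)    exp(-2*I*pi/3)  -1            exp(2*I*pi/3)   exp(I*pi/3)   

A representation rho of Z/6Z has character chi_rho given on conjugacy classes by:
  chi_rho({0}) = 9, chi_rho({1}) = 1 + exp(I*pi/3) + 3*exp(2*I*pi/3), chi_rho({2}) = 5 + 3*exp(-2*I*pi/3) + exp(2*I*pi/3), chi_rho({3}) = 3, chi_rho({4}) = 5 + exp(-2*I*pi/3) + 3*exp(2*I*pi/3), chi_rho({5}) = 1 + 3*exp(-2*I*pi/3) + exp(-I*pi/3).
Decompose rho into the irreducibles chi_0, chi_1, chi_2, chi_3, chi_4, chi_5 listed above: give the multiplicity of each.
Multiplicities: chi_0: 3, chi_1: 1, chi_2: 3, chi_3: 2, chi_4: 0, chi_5: 0.

Solution. Use <chi_rho, chi> = (1/|G|) sum_C |C| * chi_rho(C) * conj(chi(C)) with |G| = 6 for each irreducible chi in the table:
  <chi_rho, chi_0> = (1/6)[1*(9)*conj(1) + 1*(1 + exp(I*pi/3) + 3*exp(2*I*pi/3))*conj(1) + 1*(5 + 3*exp(-2*I*pi/3) + exp(2*I*pi/3))*conj(1) + 1*(3)*conj(1) + 1*(5 + exp(-2*I*pi/3) + 3*exp(2*I*pi/3))*conj(1) + 1*(1 + 3*exp(-2*I*pi/3) + exp(-I*pi/3))*conj(1)]
      = (1/6)[(9) + (1 + exp(I*pi/3) + 3*exp(2*I*pi/3)) + (5 + 3*exp(-2*I*pi/3) + exp(2*I*pi/3)) + (3) + (5 + exp(-2*I*pi/3) + 3*exp(2*I*pi/3)) + (1 + 3*exp(-2*I*pi/3) + exp(-I*pi/3))] = 18/6 = 3
  <chi_rho, chi_1> = (1/6)[1*(9)*conj(1) + 1*(1 + exp(I*pi/3) + 3*exp(2*I*pi/3))*conj(exp(I*pi/3)) + 1*(5 + 3*exp(-2*I*pi/3) + exp(2*I*pi/3))*conj(exp(2*I*pi/3)) + 1*(3)*conj(-1) + 1*(5 + exp(-2*I*pi/3) + 3*exp(2*I*pi/3))*conj(exp(-2*I*pi/3)) + 1*(1 + 3*exp(-2*I*pi/3) + exp(-I*pi/3))*conj(exp(-I*pi/3))]
      = (1/6)[(9) + (1 + exp(-I*pi/3) + 3*exp(I*pi/3)) + (1 + 5*exp(-2*I*pi/3) + 3*exp(2*I*pi/3)) + (-3) + (1 + 3*exp(-2*I*pi/3) + 5*exp(2*I*pi/3)) + (1 + 3*exp(-I*pi/3) + exp(I*pi/3))] = 6/6 = 1
  <chi_rho, chi_2> = (1/6)[1*(9)*conj(1) + 1*(1 + exp(I*pi/3) + 3*exp(2*I*pi/3))*conj(exp(2*I*pi/3)) + 1*(5 + 3*exp(-2*I*pi/3) + exp(2*I*pi/3))*conj(exp(-2*I*pi/3)) + 1*(3)*conj(1) + 1*(5 + exp(-2*I*pi/3) + 3*exp(2*I*pi/3))*conj(exp(2*I*pi/3)) + 1*(1 + 3*exp(-2*I*pi/3) + exp(-I*pi/3))*conj(exp(-2*I*pi/3))]
      = (1/6)[(9) + (3 + exp(-2*I*pi/3) + exp(-I*pi/3)) + (3 + exp(-2*I*pi/3) + 5*exp(2*I*pi/3)) + (3) + (3 + 5*exp(-2*I*pi/3) + exp(2*I*pi/3)) + (3 + exp(2*I*pi/3) + exp(I*pi/3))] = 18/6 = 3
  <chi_rho, chi_3> = (1/6)[1*(9)*conj(1) + 1*(1 + exp(I*pi/3) + 3*exp(2*I*pi/3))*conj(-1) + 1*(5 + 3*exp(-2*I*pi/3) + exp(2*I*pi/3))*conj(1) + 1*(3)*conj(-1) + 1*(5 + exp(-2*I*pi/3) + 3*exp(2*I*pi/3))*conj(1) + 1*(1 + 3*exp(-2*I*pi/3) + exp(-I*pi/3))*conj(-1)]
      = (1/6)[(9) + (-1 - 3*exp(2*I*pi/3) - exp(I*pi/3)) + (5 + 3*exp(-2*I*pi/3) + exp(2*I*pi/3)) + (-3) + (5 + exp(-2*I*pi/3) + 3*exp(2*I*pi/3)) + (-1 - exp(-I*pi/3) - 3*exp(-2*I*pi/3))] = 12/6 = 2
  <chi_rho, chi_4> = (1/6)[1*(9)*conj(1) + 1*(1 + exp(I*pi/3) + 3*exp(2*I*pi/3))*conj(exp(-2*I*pi/3)) + 1*(5 + 3*exp(-2*I*pi/3) + exp(2*I*pi/3))*conj(exp(2*I*pi/3)) + 1*(3)*conj(1) + 1*(5 + exp(-2*I*pi/3) + 3*exp(2*I*pi/3))*conj(exp(-2*I*pi/3)) + 1*(1 + 3*exp(-2*I*pi/3) + exp(-I*pi/3))*conj(exp(2*I*pi/3))]
      = (1/6)[(9) + (-1 + 3*exp(-2*I*pi/3) + exp(2*I*pi/3)) + (1 + 5*exp(-2*I*pi/3) + 3*exp(2*I*pi/3)) + (3) + (1 + 3*exp(-2*I*pi/3) + 5*exp(2*I*pi/3)) + (-1 + exp(-2*I*pi/3) + 3*exp(2*I*pi/3))] = 0/6 = 0
  <chi_rho, chi_5> = (1/6)[1*(9)*conj(1) + 1*(1 + exp(I*pi/3) + 3*exp(2*I*pi/3))*conj(exp(-I*pi/3)) + 1*(5 + 3*exp(-2*I*pi/3) + exp(2*I*pi/3))*conj(exp(-2*I*pi/3)) + 1*(3)*conj(-1) + 1*(5 + exp(-2*I*pi/3) + 3*exp(2*I*pi/3))*conj(exp(2*I*pi/3)) + 1*(1 + 3*exp(-2*I*pi/3) + exp(-I*pi/3))*conj(exp(I*pi/3))]
      = (1/6)[(9) + (-3 + exp(2*I*pi/3) + exp(I*pi/3)) + (3 + exp(-2*I*pi/3) + 5*exp(2*I*pi/3)) + (-3) + (3 + 5*exp(-2*I*pi/3) + exp(2*I*pi/3)) + (-3 + exp(-2*I*pi/3) + exp(-I*pi/3))] = 0/6 = 0
(Exp terms are combined using exp(i*s)*conj(exp(i*t)) = exp(i*(s-t)), and sums of them are collapsed using the identity that for every m > 1 the m distinct m-th roots of unity sum to 0, e.g. 1 + exp(2*I*pi/3) + exp(-2*I*pi/3) = 0.)
Dimension check: dim(rho) = sum (mult * dim) = 3*1 + 1*1 + 3*1 + 2*1 + 0*1 + 0*1 = 9 = chi_rho(e) = 9.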